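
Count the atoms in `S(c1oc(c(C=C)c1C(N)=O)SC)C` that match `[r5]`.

5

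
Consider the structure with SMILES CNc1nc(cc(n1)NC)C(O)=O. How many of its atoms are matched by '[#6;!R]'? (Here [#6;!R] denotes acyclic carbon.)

3

Check the 13 heavy atoms by environment: 2× n (aromatic, in 6-ring) → no; 4× c (aromatic, in 6-ring) → no; 2× N (acyclic) → no; 3× C (acyclic) → match; 2× O (acyclic) → no.
That gives 3 matching atoms.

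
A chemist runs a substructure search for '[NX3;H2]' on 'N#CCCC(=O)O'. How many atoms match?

0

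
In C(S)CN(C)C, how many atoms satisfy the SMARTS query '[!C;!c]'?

2

Check the 6 heavy atoms by environment: 4× C → no; 1× N → match; 1× S → match.
Summing the matching environments: 1 + 1 = 2 matching atoms.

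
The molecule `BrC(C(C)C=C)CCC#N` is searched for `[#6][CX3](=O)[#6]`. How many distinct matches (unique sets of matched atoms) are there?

0

[#6][CX3](=O)[#6] is the SMARTS for a ketone: a carbonyl carbon (no H) flanked by two carbons.
No fragment in the molecule satisfies every constraint, giving 0 matches.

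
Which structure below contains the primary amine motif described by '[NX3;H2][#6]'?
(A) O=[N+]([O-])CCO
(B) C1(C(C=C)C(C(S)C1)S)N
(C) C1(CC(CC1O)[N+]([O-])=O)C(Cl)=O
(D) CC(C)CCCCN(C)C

B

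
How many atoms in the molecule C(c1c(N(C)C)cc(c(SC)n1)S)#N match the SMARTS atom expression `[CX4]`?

Check the 14 heavy atoms by environment: 1× n (aromatic, X2) → no; 5× c (aromatic, X3) → no; 1× N (X3) → no; 3× C (X4) → match; 2× S (X2) → no; 1× C (X2) → no; 1× N (X1) → no.
That gives 3 matching atoms.

3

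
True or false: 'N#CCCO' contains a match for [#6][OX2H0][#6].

False

The pattern [#6][OX2H0][#6] describes an aliphatic oxygen bridging two carbons with no H on the oxygen — an ether.
The closest candidate here is a hydroxyl group (-OH), but the oxygen has H1, not H0 bridging two carbons. No other fragment satisfies the full query, so there is no match.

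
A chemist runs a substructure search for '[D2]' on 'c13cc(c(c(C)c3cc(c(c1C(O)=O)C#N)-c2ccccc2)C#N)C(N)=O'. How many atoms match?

9

The query [D2] means: atom with exactly two heavy-atom neighbours.
Check the 27 heavy atoms by environment: 9× c (aromatic, D3) → no; 7× c (aromatic, D2) → match; 2× C (D2) → match; 3× N (D1) → no; 2× C (D3) → no; 3× O (D1) → no; 1× C (D1) → no.
Summing the matching environments: 7 + 2 = 9 matching atoms.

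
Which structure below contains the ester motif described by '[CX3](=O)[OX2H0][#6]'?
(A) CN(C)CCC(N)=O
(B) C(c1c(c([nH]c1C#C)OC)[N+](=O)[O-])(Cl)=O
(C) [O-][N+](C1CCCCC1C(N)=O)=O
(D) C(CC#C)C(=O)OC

[CX3](=O)[OX2H0][#6] describes a carbonyl carbon bonded to an oxygen that is itself bonded to carbon (no H on that O) (an ester).
(A) has a primary amide (-C(=O)NH2) but the carbonyl is bonded to N, not to an O-C linkage.
(B) has a methoxy ether (-OCH3) but the ether oxygen is not adjacent to a C=O carbon.
(C) has a primary amide (-C(=O)NH2) but the carbonyl is bonded to N, not to an O-C linkage.
(D) contains a methyl-ester group (-C(=O)OCH3), which satisfies every atom and bond constraint.
So the answer is (D).

D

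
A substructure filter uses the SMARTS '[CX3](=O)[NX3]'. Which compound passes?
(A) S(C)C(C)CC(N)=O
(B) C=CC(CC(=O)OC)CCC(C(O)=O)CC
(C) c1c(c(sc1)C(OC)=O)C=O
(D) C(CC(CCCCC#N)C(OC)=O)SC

[CX3](=O)[NX3] describes a carbonyl carbon bonded to a trivalent nitrogen (an amide).
(A) contains a primary amide (-C(=O)NH2), which satisfies every atom and bond constraint.
(B) has a carboxylic acid group (-C(=O)OH) but the carbonyl is bonded to O, not to an NX3 nitrogen.
(C) has a methyl-ester group (-C(=O)OCH3) but the carbonyl is bonded to O, not to an NX3 nitrogen.
(D) has a nitrile (-C#N) but the nitrile N is NX1 (triple-bonded), not NX3.
So the answer is (A).

A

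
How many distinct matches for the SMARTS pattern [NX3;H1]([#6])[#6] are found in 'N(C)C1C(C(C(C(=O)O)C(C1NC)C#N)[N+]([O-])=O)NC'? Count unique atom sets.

3

[NX3;H1]([#6])[#6] is the SMARTS for a secondary amine: a trivalent nitrogen with one H, bonded to two carbons.
The molecule carries 3 separate instances of an N-methylamino group (-NHCH3) meeting every constraint; each maps to a distinct set of atoms, giving 3 matches.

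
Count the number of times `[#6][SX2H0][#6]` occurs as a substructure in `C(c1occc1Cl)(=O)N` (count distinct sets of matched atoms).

[#6][SX2H0][#6] is the SMARTS for a thioether: an aliphatic sulfur bridging two carbons with no H on the sulfur.
No fragment in the molecule satisfies every constraint, giving 0 matches.

0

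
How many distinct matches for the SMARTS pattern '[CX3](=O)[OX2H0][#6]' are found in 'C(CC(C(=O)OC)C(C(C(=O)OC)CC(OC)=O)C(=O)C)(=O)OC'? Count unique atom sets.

4

[CX3](=O)[OX2H0][#6] is the SMARTS for an ester: a carbonyl carbon bonded to an oxygen that is itself bonded to carbon (no H on that O).
The molecule carries 4 separate instances of a methyl-ester group (-C(=O)OCH3) meeting every constraint; each maps to a distinct set of atoms, giving 4 matches.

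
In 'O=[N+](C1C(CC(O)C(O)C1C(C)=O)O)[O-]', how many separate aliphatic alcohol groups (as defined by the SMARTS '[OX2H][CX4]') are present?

3

[OX2H][CX4] is the SMARTS for an aliphatic alcohol: a hydroxyl oxygen bound to an sp3 (X4) carbon.
The molecule carries 3 separate instances of a hydroxyl group (-OH) meeting every constraint; each maps to a distinct set of atoms, giving 3 matches.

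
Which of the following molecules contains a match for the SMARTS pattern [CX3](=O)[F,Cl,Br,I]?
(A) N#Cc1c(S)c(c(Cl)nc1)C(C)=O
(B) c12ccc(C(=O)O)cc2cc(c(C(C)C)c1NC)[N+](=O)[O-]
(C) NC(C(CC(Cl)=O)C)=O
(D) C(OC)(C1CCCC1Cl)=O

[CX3](=O)[F,Cl,Br,I] describes a carbonyl carbon bonded to a halogen (an acyl halide).
(A) has a chloro substituent but the Cl is not on a carbonyl carbon.
(B) has a carboxylic acid group (-C(=O)OH) but the carbonyl is bonded to -OH, not to a halogen.
(C) contains an acyl chloride (-C(=O)Cl), which satisfies every atom and bond constraint.
(D) has a methyl-ester group (-C(=O)OCH3) but the carbonyl is bonded to -O-C, not to a halogen.
So the answer is (C).

C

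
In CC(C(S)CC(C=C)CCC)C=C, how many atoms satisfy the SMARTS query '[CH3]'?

2

The query [CH3] means: aliphatic carbon with exactly three hydrogens.
Check the 13 heavy atoms by environment: 2× C (H3) → match; 5× C (H1) → no; 5× C (H2) → no; 1× S (H1) → no.
That gives 2 matching atoms.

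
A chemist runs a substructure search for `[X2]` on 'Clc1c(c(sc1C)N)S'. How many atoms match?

2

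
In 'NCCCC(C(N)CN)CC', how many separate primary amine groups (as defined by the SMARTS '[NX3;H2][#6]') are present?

[NX3;H2][#6] is the SMARTS for a primary amine: a trivalent nitrogen with two H attached to carbon.
The molecule carries 3 separate instances of a primary amino group (-NH2) meeting every constraint; each maps to a distinct set of atoms, giving 3 matches.

3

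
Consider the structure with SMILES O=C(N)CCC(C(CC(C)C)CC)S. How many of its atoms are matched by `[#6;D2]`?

4

The query [#6;D2] means: any carbon bonded to exactly two heavy atoms.
Check the 14 heavy atoms by environment: 4× C (D2) → match; 4× C (D3) → no; 3× C (D1) → no; 1× O (D1) → no; 1× N (D1) → no; 1× S (D1) → no.
That gives 4 matching atoms.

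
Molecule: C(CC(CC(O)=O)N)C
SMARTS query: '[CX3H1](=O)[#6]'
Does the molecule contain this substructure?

No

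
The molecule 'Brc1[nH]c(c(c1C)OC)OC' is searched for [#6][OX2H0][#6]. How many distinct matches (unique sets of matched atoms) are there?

2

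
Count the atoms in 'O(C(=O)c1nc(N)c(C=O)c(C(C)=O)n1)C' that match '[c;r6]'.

4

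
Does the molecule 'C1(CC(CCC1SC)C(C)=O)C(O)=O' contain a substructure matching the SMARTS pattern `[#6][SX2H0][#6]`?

Yes

The pattern [#6][SX2H0][#6] describes an aliphatic sulfur bridging two carbons with no H on the sulfur — a thioether.
The molecule carries a methylthio ether (-SCH3), whose atoms satisfy every constraint of the query, so the pattern matches.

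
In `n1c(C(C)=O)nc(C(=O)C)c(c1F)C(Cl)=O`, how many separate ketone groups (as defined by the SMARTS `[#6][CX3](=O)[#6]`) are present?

[#6][CX3](=O)[#6] is the SMARTS for a ketone: a carbonyl carbon (no H) flanked by two carbons.
The molecule carries 2 separate instances of an acetyl/ketone group (-C(=O)CH3) meeting every constraint; each maps to a distinct set of atoms, giving 2 matches.

2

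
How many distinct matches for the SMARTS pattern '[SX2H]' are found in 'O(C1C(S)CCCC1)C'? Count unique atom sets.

[SX2H] is the SMARTS for a thiol: an aliphatic sulfur with two connections, one being H.
Exactly one fragment in the molecule meets all constraints, giving 1 match.

1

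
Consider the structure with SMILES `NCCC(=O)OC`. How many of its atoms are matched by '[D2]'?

3

Check the 7 heavy atoms by environment: 2× C (D2) → match; 1× C (D3) → no; 1× O (D1) → no; 1× O (D2) → match; 1× C (D1) → no; 1× N (D1) → no.
Summing the matching environments: 2 + 1 = 3 matching atoms.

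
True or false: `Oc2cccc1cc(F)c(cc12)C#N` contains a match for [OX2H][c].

The pattern [OX2H][c] describes a hydroxyl oxygen attached to an aromatic carbon — a phenol.
The molecule carries a hydroxyl group (-OH), whose atoms satisfy every constraint of the query, so the pattern matches.

True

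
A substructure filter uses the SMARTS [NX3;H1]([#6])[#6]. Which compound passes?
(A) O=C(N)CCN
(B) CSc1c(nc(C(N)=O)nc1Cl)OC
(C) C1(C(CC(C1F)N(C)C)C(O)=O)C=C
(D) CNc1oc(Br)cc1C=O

D

[NX3;H1]([#6])[#6] describes a trivalent nitrogen with one H, bonded to two carbons (a secondary amine).
(A) has a primary amino group (-NH2) but the nitrogen has H2 and only one carbon neighbour.
(B) has a primary amide (-C(=O)NH2) but the -C(=O)NH2 nitrogen has H2, not H1.
(C) has a dimethylamino group (-N(CH3)2) but the nitrogen has H0, not H1.
(D) contains an N-methylamino group (-NHCH3), which satisfies every atom and bond constraint.
So the answer is (D).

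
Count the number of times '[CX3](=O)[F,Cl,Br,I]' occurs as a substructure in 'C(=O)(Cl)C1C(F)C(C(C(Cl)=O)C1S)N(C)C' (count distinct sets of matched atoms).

[CX3](=O)[F,Cl,Br,I] is the SMARTS for an acyl halide: a carbonyl carbon bonded to a halogen.
The molecule carries 2 separate instances of an acyl chloride (-C(=O)Cl) meeting every constraint; each maps to a distinct set of atoms, giving 2 matches.

2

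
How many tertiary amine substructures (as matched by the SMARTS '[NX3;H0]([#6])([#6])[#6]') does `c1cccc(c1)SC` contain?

0

[NX3;H0]([#6])([#6])[#6] is the SMARTS for a tertiary amine: a trivalent nitrogen with no H, bonded to three carbons.
No fragment in the molecule satisfies every constraint, giving 0 matches.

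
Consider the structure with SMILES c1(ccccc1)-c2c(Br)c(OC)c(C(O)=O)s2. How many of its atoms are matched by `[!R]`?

6

The query [!R] means: !R matches any atom not in a ring.
Check the 17 heavy atoms by environment: 1× s (aromatic, in 5-ring) → no; 4× c (aromatic, in 5-ring) → no; 2× C (acyclic) → match; 3× O (acyclic) → match; 1× Br (acyclic) → match; 6× c (aromatic, in 6-ring) → no.
Summing the matching environments: 2 + 3 + 1 = 6 matching atoms.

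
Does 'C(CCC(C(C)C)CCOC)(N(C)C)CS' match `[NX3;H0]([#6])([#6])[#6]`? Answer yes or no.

Yes

The pattern [NX3;H0]([#6])([#6])[#6] describes a trivalent nitrogen with no H, bonded to three carbons — a tertiary amine.
The molecule carries a dimethylamino group (-N(CH3)2), whose atoms satisfy every constraint of the query, so the pattern matches.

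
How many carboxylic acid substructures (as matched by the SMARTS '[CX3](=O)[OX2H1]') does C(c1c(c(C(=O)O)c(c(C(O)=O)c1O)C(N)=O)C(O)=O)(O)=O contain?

4

[CX3](=O)[OX2H1] is the SMARTS for a carboxylic acid: an sp2 carbon double-bonded to O and single-bonded to an -OH oxygen.
The molecule carries 4 separate instances of a carboxylic acid group (-C(=O)OH) meeting every constraint; each maps to a distinct set of atoms, giving 4 matches.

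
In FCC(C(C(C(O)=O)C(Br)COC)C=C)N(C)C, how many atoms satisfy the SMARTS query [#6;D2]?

3

The query [#6;D2] means: any carbon bonded to exactly two heavy atoms.
Check the 18 heavy atoms by environment: 3× C (D2) → match; 5× C (D3) → no; 1× F (D1) → no; 1× N (D3) → no; 4× C (D1) → no; 1× Br (D1) → no; 1× O (D2) → no; 2× O (D1) → no.
That gives 3 matching atoms.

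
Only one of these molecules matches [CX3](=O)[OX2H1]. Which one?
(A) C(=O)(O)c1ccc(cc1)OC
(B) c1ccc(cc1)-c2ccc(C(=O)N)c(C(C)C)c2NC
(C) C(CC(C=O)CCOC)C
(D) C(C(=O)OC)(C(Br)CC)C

A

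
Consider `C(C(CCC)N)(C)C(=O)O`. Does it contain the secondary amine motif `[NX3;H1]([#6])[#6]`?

The pattern [NX3;H1]([#6])[#6] describes a trivalent nitrogen with one H, bonded to two carbons — a secondary amine.
The closest candidate here is a primary amino group (-NH2), but the nitrogen has H2 and only one carbon neighbour. No other fragment satisfies the full query, so there is no match.

No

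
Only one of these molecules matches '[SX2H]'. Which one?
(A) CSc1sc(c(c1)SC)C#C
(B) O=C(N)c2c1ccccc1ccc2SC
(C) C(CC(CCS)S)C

C

[SX2H] describes an aliphatic sulfur with two connections, one being H (a thiol).
(A) has a methylthio ether (-SCH3) but the sulfur has H0 (bonded to two carbons), not H1.
(B) has a methylthio ether (-SCH3) but the sulfur has H0 (bonded to two carbons), not H1.
(C) contains a thiol (-SH), which satisfies every atom and bond constraint.
So the answer is (C).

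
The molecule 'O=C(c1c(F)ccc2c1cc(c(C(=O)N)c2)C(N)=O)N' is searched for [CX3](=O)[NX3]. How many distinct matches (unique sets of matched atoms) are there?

3

[CX3](=O)[NX3] is the SMARTS for an amide: a carbonyl carbon bonded to a trivalent nitrogen.
The molecule carries 3 separate instances of a primary amide (-C(=O)NH2) meeting every constraint; each maps to a distinct set of atoms, giving 3 matches.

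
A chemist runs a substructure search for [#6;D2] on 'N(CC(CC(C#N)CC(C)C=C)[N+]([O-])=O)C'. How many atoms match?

5

The query [#6;D2] means: any carbon bonded to exactly two heavy atoms.
Check the 16 heavy atoms by environment: 3× C (D1) → no; 3× C (D3) → no; 5× C (D2) → match; 1× N (charge +1, D3) → no; 1× O (charge -1, D1) → no; 1× O (D1) → no; 1× N (D2) → no; 1× N (D1) → no.
That gives 5 matching atoms.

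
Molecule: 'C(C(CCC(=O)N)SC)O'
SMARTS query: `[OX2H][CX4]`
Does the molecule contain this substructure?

Yes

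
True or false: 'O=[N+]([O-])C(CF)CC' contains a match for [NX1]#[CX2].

The pattern [NX1]#[CX2] describes a nitrogen triple-bonded to a two-connected carbon — a nitrile.
The closest candidate here is a nitro group (-[N+](=O)[O-]), but there is no C#N triple bond. No other fragment satisfies the full query, so there is no match.

False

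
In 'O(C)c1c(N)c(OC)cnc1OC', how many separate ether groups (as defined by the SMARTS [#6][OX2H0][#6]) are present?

[#6][OX2H0][#6] is the SMARTS for an ether: an aliphatic oxygen bridging two carbons with no H on the oxygen.
The molecule carries 3 separate instances of a methoxy ether (-OCH3) meeting every constraint; each maps to a distinct set of atoms, giving 3 matches.

3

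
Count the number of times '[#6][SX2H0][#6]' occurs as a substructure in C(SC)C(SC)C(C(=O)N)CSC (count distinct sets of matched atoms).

[#6][SX2H0][#6] is the SMARTS for a thioether: an aliphatic sulfur bridging two carbons with no H on the sulfur.
The molecule carries 3 separate instances of a methylthio ether (-SCH3) meeting every constraint; each maps to a distinct set of atoms, giving 3 matches.

3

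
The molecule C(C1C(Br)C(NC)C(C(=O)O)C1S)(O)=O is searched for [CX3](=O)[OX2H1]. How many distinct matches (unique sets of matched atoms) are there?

2

[CX3](=O)[OX2H1] is the SMARTS for a carboxylic acid: an sp2 carbon double-bonded to O and single-bonded to an -OH oxygen.
The molecule carries 2 separate instances of a carboxylic acid group (-C(=O)OH) meeting every constraint; each maps to a distinct set of atoms, giving 2 matches.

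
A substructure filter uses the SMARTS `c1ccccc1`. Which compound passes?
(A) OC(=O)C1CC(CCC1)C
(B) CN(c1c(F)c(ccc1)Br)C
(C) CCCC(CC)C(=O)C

B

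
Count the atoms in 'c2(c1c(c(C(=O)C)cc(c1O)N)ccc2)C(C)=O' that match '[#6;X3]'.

The query [#6;X3] means: any carbon (aromatic or not) with three total connections.
Check the 18 heavy atoms by environment: 10× c (aromatic, X3) → match; 1× O (X2) → no; 2× C (X3) → match; 2× O (X1) → no; 2× C (X4) → no; 1× N (X3) → no.
Summing the matching environments: 10 + 2 = 12 matching atoms.

12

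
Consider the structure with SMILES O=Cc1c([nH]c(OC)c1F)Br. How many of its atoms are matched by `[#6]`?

6

The query [#6] means: #6 matches any atom with atomic number 6 (carbon, aromatic or aliphatic).
Check the 11 heavy atoms by environment: 1× n (aromatic) → no; 4× c (aromatic) → match; 1× Br → no; 2× O → no; 2× C → match; 1× F → no.
Summing the matching environments: 4 + 2 = 6 matching atoms.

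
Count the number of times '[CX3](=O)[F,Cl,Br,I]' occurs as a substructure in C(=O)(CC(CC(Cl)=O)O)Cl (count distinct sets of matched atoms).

2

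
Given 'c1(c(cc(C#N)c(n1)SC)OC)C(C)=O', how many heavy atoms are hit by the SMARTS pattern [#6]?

10

Check the 15 heavy atoms by environment: 1× n (aromatic) → no; 5× c (aromatic) → match; 1× S → no; 5× C → match; 1× N → no; 2× O → no.
Summing the matching environments: 5 + 5 = 10 matching atoms.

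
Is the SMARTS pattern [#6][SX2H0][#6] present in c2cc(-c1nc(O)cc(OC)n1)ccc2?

The pattern [#6][SX2H0][#6] describes an aliphatic sulfur bridging two carbons with no H on the sulfur — a thioether.
The closest candidate here is a methoxy ether (-OCH3), but the bridging atom is O, not S. No other fragment satisfies the full query, so there is no match.

No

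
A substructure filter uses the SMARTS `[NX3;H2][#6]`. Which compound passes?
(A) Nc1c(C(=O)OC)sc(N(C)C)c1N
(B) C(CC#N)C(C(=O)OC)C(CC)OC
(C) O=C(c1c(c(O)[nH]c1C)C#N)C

[NX3;H2][#6] describes a trivalent nitrogen with two H attached to carbon (a primary amine).
(A) contains a primary amino group (-NH2), which satisfies every atom and bond constraint.
(B) has a nitrile (-C#N) but the nitrogen is NX1 (triple-bonded), not NX3 with two H.
(C) has a nitrile (-C#N) but the nitrogen is NX1 (triple-bonded), not NX3 with two H.
So the answer is (A).

A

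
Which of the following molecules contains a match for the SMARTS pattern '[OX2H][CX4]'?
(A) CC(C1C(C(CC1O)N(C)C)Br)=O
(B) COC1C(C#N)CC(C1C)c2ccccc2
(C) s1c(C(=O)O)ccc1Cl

A

[OX2H][CX4] describes a hydroxyl oxygen bound to an sp3 (X4) carbon (an aliphatic alcohol).
(A) contains a hydroxyl group (-OH), which satisfies every atom and bond constraint.
(B) has a methoxy ether (-OCH3) but the oxygen has H0 (ether), not H1.
(C) has a carboxylic acid group (-C(=O)OH) but the -OH is on a CX3 carbonyl carbon, not a CX4 carbon.
So the answer is (A).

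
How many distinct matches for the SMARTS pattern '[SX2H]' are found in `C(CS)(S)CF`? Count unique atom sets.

2

[SX2H] is the SMARTS for a thiol: an aliphatic sulfur with two connections, one being H.
The molecule carries 2 separate instances of a thiol (-SH) meeting every constraint; each maps to a distinct set of atoms, giving 2 matches.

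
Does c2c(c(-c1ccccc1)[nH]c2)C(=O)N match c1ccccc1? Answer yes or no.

The pattern c1ccccc1 describes six aromatic carbons in a ring — a benzene ring.
The molecule carries a phenyl ring, whose atoms satisfy every constraint of the query, so the pattern matches.

Yes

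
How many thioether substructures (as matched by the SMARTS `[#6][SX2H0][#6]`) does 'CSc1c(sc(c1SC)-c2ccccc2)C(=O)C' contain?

2

[#6][SX2H0][#6] is the SMARTS for a thioether: an aliphatic sulfur bridging two carbons with no H on the sulfur.
The molecule carries 2 separate instances of a methylthio ether (-SCH3) meeting every constraint; each maps to a distinct set of atoms, giving 2 matches.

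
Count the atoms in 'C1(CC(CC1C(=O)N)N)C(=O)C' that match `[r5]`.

The query [r5] means: r5 matches atoms in a five-membered ring.
Check the 12 heavy atoms by environment: 5× C (in 5-ring) → match; 3× C (acyclic) → no; 2× O (acyclic) → no; 2× N (acyclic) → no.
That gives 5 matching atoms.

5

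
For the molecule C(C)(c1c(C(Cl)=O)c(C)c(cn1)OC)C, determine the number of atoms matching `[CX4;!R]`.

5

The query [CX4;!R] means: aliphatic carbon with four total connections, not in a ring.
Check the 15 heavy atoms by environment: 1× n (aromatic, X2, in 6-ring) → no; 5× c (aromatic, X3, in 6-ring) → no; 1× C (X3, acyclic) → no; 1× O (X1, acyclic) → no; 1× Cl (X1, acyclic) → no; 5× C (X4, acyclic) → match; 1× O (X2, acyclic) → no.
That gives 5 matching atoms.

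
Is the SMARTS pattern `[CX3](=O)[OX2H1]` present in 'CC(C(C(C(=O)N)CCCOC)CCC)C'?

No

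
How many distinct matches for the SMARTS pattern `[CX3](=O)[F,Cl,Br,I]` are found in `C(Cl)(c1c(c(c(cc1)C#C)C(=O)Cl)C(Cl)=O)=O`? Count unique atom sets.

[CX3](=O)[F,Cl,Br,I] is the SMARTS for an acyl halide: a carbonyl carbon bonded to a halogen.
The molecule carries 3 separate instances of an acyl chloride (-C(=O)Cl) meeting every constraint; each maps to a distinct set of atoms, giving 3 matches.

3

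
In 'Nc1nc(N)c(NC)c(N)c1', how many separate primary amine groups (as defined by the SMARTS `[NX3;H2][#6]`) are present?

3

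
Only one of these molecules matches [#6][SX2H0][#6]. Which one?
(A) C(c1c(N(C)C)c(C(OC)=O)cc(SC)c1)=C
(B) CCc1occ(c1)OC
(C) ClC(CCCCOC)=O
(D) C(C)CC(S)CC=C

A

[#6][SX2H0][#6] describes an aliphatic sulfur bridging two carbons with no H on the sulfur (a thioether).
(A) contains a methylthio ether (-SCH3), which satisfies every atom and bond constraint.
(B) has a methoxy ether (-OCH3) but the bridging atom is O, not S.
(C) has a methoxy ether (-OCH3) but the bridging atom is O, not S.
(D) has a thiol (-SH) but the sulfur has H1, not H0 bridging two carbons.
So the answer is (A).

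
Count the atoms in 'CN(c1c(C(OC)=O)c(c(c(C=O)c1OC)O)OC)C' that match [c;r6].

The query [c;r6] means: aromatic carbon that belongs to a six-membered ring.
Check the 20 heavy atoms by environment: 6× c (aromatic, in 6-ring) → match; 6× O (acyclic) → no; 7× C (acyclic) → no; 1× N (acyclic) → no.
That gives 6 matching atoms.

6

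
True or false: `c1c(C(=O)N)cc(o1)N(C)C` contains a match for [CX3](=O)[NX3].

True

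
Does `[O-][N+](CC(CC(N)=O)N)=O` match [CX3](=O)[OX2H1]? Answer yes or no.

The pattern [CX3](=O)[OX2H1] describes an sp2 carbon double-bonded to O and single-bonded to an -OH oxygen — a carboxylic acid.
The closest candidate here is a primary amide (-C(=O)NH2), but the carbonyl is bonded to N, not to an -OH oxygen. No other fragment satisfies the full query, so there is no match.

No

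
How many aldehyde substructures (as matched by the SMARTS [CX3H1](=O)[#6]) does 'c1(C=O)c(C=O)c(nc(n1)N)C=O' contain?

3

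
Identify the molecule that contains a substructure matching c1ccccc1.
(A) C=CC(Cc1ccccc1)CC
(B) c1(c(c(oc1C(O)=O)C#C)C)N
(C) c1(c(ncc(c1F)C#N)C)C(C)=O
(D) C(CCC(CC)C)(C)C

A

c1ccccc1 describes six aromatic carbons in a ring (a benzene ring).
(A) contains a phenyl ring, which satisfies every atom and bond constraint.
(B) has a methyl group (-CH3) but no six-membered all-carbon aromatic ring is present.
(C) has a methyl group (-CH3) but no six-membered all-carbon aromatic ring is present.
(D) has a methyl group (-CH3) but no six-membered all-carbon aromatic ring is present.
So the answer is (A).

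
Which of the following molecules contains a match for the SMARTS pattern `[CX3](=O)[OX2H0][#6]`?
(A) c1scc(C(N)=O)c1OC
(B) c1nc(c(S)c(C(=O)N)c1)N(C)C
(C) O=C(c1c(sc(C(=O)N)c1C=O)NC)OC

[CX3](=O)[OX2H0][#6] describes a carbonyl carbon bonded to an oxygen that is itself bonded to carbon (no H on that O) (an ester).
(A) has a primary amide (-C(=O)NH2) but the carbonyl is bonded to N, not to an O-C linkage.
(B) has a primary amide (-C(=O)NH2) but the carbonyl is bonded to N, not to an O-C linkage.
(C) contains a methyl-ester group (-C(=O)OCH3), which satisfies every atom and bond constraint.
So the answer is (C).

C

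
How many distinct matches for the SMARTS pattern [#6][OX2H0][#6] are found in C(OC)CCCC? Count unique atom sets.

1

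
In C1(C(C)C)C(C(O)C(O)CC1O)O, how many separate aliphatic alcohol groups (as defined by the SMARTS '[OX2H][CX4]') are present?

[OX2H][CX4] is the SMARTS for an aliphatic alcohol: a hydroxyl oxygen bound to an sp3 (X4) carbon.
The molecule carries 4 separate instances of a hydroxyl group (-OH) meeting every constraint; each maps to a distinct set of atoms, giving 4 matches.

4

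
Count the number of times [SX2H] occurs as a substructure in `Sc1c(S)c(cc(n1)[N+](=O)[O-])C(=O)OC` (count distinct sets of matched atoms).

2

[SX2H] is the SMARTS for a thiol: an aliphatic sulfur with two connections, one being H.
The molecule carries 2 separate instances of a thiol (-SH) meeting every constraint; each maps to a distinct set of atoms, giving 2 matches.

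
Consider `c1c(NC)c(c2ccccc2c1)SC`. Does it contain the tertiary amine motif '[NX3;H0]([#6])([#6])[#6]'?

No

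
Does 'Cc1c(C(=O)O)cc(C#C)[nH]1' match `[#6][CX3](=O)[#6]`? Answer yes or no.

No

The pattern [#6][CX3](=O)[#6] describes a carbonyl carbon (no H) flanked by two carbons — a ketone.
The closest candidate here is a carboxylic acid group (-C(=O)OH), but one neighbour of the carbonyl carbon is O, not C. No other fragment satisfies the full query, so there is no match.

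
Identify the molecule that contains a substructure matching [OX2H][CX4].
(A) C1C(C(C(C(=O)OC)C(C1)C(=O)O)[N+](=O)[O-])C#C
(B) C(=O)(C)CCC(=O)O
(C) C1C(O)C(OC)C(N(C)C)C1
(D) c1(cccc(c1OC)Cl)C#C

C

[OX2H][CX4] describes a hydroxyl oxygen bound to an sp3 (X4) carbon (an aliphatic alcohol).
(A) has a carboxylic acid group (-C(=O)OH) but the -OH is on a CX3 carbonyl carbon, not a CX4 carbon.
(B) has a carboxylic acid group (-C(=O)OH) but the -OH is on a CX3 carbonyl carbon, not a CX4 carbon.
(C) contains a hydroxyl group (-OH), which satisfies every atom and bond constraint.
(D) has a methoxy ether (-OCH3) but the oxygen has H0 (ether), not H1.
So the answer is (C).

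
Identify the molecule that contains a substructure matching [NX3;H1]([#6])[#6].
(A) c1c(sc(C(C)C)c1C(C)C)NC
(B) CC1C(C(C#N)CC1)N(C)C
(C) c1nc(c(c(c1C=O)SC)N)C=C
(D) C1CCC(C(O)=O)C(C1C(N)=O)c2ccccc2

A

[NX3;H1]([#6])[#6] describes a trivalent nitrogen with one H, bonded to two carbons (a secondary amine).
(A) contains an N-methylamino group (-NHCH3), which satisfies every atom and bond constraint.
(B) has a dimethylamino group (-N(CH3)2) but the nitrogen has H0, not H1.
(C) has a primary amino group (-NH2) but the nitrogen has H2 and only one carbon neighbour.
(D) has a primary amide (-C(=O)NH2) but the -C(=O)NH2 nitrogen has H2, not H1.
So the answer is (A).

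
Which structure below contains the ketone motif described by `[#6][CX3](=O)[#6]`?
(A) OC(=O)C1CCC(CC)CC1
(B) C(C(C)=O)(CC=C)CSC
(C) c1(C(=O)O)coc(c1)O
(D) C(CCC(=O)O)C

B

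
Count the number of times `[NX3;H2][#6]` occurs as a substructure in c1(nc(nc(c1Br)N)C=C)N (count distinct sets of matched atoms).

2

[NX3;H2][#6] is the SMARTS for a primary amine: a trivalent nitrogen with two H attached to carbon.
The molecule carries 2 separate instances of a primary amino group (-NH2) meeting every constraint; each maps to a distinct set of atoms, giving 2 matches.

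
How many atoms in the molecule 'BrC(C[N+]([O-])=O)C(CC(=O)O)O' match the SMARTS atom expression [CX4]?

4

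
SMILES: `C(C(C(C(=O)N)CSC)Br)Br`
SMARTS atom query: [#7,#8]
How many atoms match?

Check the 11 heavy atoms by environment: 6× C → no; 1× O → match; 1× N → match; 2× Br → no; 1× S → no.
Summing the matching environments: 1 + 1 = 2 matching atoms.

2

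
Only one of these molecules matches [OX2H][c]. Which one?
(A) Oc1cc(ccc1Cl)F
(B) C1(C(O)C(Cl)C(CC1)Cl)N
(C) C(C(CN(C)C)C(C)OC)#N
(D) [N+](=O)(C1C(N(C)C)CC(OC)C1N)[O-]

[OX2H][c] describes a hydroxyl oxygen attached to an aromatic carbon (a phenol).
(A) contains a hydroxyl group (-OH), which satisfies every atom and bond constraint.
(B) has a hydroxyl group (-OH) but the -OH is on an aliphatic carbon, not an aromatic c.
(C) has a methoxy ether (-OCH3) but the oxygen has H0, not H1.
(D) has a methoxy ether (-OCH3) but the oxygen has H0, not H1.
So the answer is (A).

A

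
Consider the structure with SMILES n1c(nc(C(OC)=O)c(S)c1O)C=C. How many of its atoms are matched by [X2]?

The query [X2] means: any atom with exactly two total connections (bonds + H).
Check the 14 heavy atoms by environment: 2× n (aromatic, X2) → match; 4× c (aromatic, X3) → no; 1× S (X2) → match; 3× C (X3) → no; 2× O (X2) → match; 1× O (X1) → no; 1× C (X4) → no.
Summing the matching environments: 2 + 1 + 2 = 5 matching atoms.

5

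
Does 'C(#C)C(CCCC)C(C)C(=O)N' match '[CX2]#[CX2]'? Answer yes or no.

Yes

The pattern [CX2]#[CX2] describes a carbon-carbon triple bond — an alkyne.
The molecule carries an ethynyl group (-C#CH), whose atoms satisfy every constraint of the query, so the pattern matches.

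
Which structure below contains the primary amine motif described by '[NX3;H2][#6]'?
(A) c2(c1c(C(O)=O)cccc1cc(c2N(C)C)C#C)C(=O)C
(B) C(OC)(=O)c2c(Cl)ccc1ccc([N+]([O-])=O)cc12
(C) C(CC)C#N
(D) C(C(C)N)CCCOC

D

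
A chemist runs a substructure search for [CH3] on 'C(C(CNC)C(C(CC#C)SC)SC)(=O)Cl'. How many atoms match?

3

Check the 16 heavy atoms by environment: 2× C (H2) → no; 4× C (H1) → no; 1× N (H1) → no; 3× C (H3) → match; 2× C (H0) → no; 1× O (H0) → no; 1× Cl (H0) → no; 2× S (H0) → no.
That gives 3 matching atoms.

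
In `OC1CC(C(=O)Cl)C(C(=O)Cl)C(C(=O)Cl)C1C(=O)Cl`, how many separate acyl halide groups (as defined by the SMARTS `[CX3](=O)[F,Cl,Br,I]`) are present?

4

[CX3](=O)[F,Cl,Br,I] is the SMARTS for an acyl halide: a carbonyl carbon bonded to a halogen.
The molecule carries 4 separate instances of an acyl chloride (-C(=O)Cl) meeting every constraint; each maps to a distinct set of atoms, giving 4 matches.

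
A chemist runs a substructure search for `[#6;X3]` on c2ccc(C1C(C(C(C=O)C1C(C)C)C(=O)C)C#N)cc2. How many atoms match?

8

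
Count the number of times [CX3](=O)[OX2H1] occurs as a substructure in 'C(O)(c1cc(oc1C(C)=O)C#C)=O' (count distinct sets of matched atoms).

1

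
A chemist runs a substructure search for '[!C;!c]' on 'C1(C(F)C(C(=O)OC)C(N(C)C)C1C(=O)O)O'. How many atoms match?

The query [!C;!c] means: neither aliphatic nor aromatic carbon — same as [!#6].
Check the 17 heavy atoms by environment: 10× C → no; 5× O → match; 1× N → match; 1× F → match.
Summing the matching environments: 5 + 1 + 1 = 7 matching atoms.

7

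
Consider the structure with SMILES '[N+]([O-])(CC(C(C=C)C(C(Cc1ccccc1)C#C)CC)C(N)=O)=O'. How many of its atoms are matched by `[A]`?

18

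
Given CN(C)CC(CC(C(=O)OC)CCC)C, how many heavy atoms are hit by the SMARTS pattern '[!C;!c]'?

Check the 15 heavy atoms by environment: 12× C → no; 1× N → match; 2× O → match.
Summing the matching environments: 1 + 2 = 3 matching atoms.

3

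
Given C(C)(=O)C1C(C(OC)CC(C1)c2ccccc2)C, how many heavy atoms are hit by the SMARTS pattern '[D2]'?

The query [D2] means: atom with exactly two heavy-atom neighbours.
Check the 18 heavy atoms by environment: 5× C (D3) → no; 2× C (D2) → match; 1× c (aromatic, D3) → no; 5× c (aromatic, D2) → match; 3× C (D1) → no; 1× O (D1) → no; 1× O (D2) → match.
Summing the matching environments: 2 + 5 + 1 = 8 matching atoms.

8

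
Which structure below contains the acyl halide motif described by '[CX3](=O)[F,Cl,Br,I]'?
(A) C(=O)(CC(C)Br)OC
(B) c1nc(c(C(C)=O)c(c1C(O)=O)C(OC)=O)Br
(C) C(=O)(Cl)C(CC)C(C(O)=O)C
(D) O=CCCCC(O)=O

C

[CX3](=O)[F,Cl,Br,I] describes a carbonyl carbon bonded to a halogen (an acyl halide).
(A) has a methyl-ester group (-C(=O)OCH3) but the carbonyl is bonded to -O-C, not to a halogen.
(B) has a methyl-ester group (-C(=O)OCH3) but the carbonyl is bonded to -O-C, not to a halogen.
(C) contains an acyl chloride (-C(=O)Cl), which satisfies every atom and bond constraint.
(D) has a carboxylic acid group (-C(=O)OH) but the carbonyl is bonded to -OH, not to a halogen.
So the answer is (C).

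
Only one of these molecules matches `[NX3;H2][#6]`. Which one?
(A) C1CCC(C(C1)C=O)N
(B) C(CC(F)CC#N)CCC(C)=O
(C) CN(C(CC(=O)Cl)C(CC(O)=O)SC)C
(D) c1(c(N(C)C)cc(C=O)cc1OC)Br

A

[NX3;H2][#6] describes a trivalent nitrogen with two H attached to carbon (a primary amine).
(A) contains a primary amino group (-NH2), which satisfies every atom and bond constraint.
(B) has a nitrile (-C#N) but the nitrogen is NX1 (triple-bonded), not NX3 with two H.
(C) has a dimethylamino group (-N(CH3)2) but the nitrogen has H0, not H2.
(D) has a dimethylamino group (-N(CH3)2) but the nitrogen has H0, not H2.
So the answer is (A).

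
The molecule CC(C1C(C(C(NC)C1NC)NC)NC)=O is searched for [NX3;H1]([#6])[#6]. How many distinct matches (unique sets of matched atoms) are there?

[NX3;H1]([#6])[#6] is the SMARTS for a secondary amine: a trivalent nitrogen with one H, bonded to two carbons.
The molecule carries 4 separate instances of an N-methylamino group (-NHCH3) meeting every constraint; each maps to a distinct set of atoms, giving 4 matches.

4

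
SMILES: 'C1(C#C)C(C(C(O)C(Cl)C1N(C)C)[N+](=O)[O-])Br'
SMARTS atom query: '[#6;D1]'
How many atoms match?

3

Check the 17 heavy atoms by environment: 6× C (D3) → no; 1× Br (D1) → no; 1× Cl (D1) → no; 1× C (D2) → no; 3× C (D1) → match; 1× N (charge +1, D3) → no; 1× O (charge -1, D1) → no; 2× O (D1) → no; 1× N (D3) → no.
That gives 3 matching atoms.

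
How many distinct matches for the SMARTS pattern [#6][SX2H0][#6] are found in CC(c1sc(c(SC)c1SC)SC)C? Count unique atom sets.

[#6][SX2H0][#6] is the SMARTS for a thioether: an aliphatic sulfur bridging two carbons with no H on the sulfur.
The molecule carries 3 separate instances of a methylthio ether (-SCH3) meeting every constraint; each maps to a distinct set of atoms, giving 3 matches.

3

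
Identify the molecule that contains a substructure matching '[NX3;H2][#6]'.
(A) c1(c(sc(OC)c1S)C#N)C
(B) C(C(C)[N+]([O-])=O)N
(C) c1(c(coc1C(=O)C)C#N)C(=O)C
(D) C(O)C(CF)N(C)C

B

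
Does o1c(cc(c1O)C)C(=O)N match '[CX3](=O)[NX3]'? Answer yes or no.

The pattern [CX3](=O)[NX3] describes a carbonyl carbon bonded to a trivalent nitrogen — an amide.
The molecule carries a primary amide (-C(=O)NH2), whose atoms satisfy every constraint of the query, so the pattern matches.

Yes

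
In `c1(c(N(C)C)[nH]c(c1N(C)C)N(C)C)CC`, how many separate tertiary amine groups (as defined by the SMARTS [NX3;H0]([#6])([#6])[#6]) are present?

[NX3;H0]([#6])([#6])[#6] is the SMARTS for a tertiary amine: a trivalent nitrogen with no H, bonded to three carbons.
The molecule carries 3 separate instances of a dimethylamino group (-N(CH3)2) meeting every constraint; each maps to a distinct set of atoms, giving 3 matches.

3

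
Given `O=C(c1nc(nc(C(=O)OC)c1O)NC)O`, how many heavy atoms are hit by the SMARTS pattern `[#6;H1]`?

The query [#6;H1] means: any carbon bearing exactly one hydrogen.
Check the 16 heavy atoms by environment: 2× n (aromatic, H0) → no; 4× c (aromatic, H0) → no; 2× O (H1) → no; 1× N (H1) → no; 2× C (H3) → no; 2× C (H0) → no; 3× O (H0) → no.
No environment satisfies the query, so 0 matching atoms.

0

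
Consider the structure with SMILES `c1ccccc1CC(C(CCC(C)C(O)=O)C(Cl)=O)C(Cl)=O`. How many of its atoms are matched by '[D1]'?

The query [D1] means: atom with exactly one heavy-atom neighbour (degree 1).
Check the 22 heavy atoms by environment: 3× C (D2) → no; 6× C (D3) → no; 1× C (D1) → match; 1× c (aromatic, D3) → no; 5× c (aromatic, D2) → no; 4× O (D1) → match; 2× Cl (D1) → match.
Summing the matching environments: 1 + 4 + 2 = 7 matching atoms.

7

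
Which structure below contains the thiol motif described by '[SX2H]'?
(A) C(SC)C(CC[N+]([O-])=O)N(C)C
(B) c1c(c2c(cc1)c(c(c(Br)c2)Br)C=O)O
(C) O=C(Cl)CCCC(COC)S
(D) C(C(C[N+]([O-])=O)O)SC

C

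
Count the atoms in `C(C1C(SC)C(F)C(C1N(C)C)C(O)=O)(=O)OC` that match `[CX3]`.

The query [CX3] means: C with X3: aliphatic carbon with exactly 3 total connections.
Check the 18 heavy atoms by environment: 9× C (X4) → no; 2× C (X3) → match; 2× O (X1) → no; 2× O (X2) → no; 1× F (X1) → no; 1× S (X2) → no; 1× N (X3) → no.
That gives 2 matching atoms.

2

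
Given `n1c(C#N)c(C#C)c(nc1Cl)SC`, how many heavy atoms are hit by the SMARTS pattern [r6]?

6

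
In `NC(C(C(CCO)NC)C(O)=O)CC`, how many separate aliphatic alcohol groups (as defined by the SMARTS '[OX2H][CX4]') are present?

1

[OX2H][CX4] is the SMARTS for an aliphatic alcohol: a hydroxyl oxygen bound to an sp3 (X4) carbon.
Exactly one fragment in the molecule meets all constraints, giving 1 match.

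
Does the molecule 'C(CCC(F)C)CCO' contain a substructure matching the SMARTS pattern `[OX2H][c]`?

No

The pattern [OX2H][c] describes a hydroxyl oxygen attached to an aromatic carbon — a phenol.
The closest candidate here is a hydroxyl group (-OH), but the -OH is on an aliphatic carbon, not an aromatic c. No other fragment satisfies the full query, so there is no match.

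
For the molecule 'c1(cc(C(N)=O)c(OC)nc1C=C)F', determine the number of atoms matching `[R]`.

The query [R] means: R matches any atom that is part of a ring.
Check the 14 heavy atoms by environment: 1× n (aromatic, in 6-ring) → match; 5× c (aromatic, in 6-ring) → match; 1× F (acyclic) → no; 4× C (acyclic) → no; 2× O (acyclic) → no; 1× N (acyclic) → no.
Summing the matching environments: 1 + 5 = 6 matching atoms.

6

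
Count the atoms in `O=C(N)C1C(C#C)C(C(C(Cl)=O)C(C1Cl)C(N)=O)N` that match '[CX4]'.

6

Check the 19 heavy atoms by environment: 6× C (X4) → match; 3× C (X3) → no; 3× O (X1) → no; 2× Cl (X1) → no; 2× C (X2) → no; 3× N (X3) → no.
That gives 6 matching atoms.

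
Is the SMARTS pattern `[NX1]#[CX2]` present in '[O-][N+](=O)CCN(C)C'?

The pattern [NX1]#[CX2] describes a nitrogen triple-bonded to a two-connected carbon — a nitrile.
The closest candidate here is a nitro group (-[N+](=O)[O-]), but there is no C#N triple bond. No other fragment satisfies the full query, so there is no match.

No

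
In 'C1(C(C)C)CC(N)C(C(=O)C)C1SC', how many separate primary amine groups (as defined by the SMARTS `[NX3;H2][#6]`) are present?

[NX3;H2][#6] is the SMARTS for a primary amine: a trivalent nitrogen with two H attached to carbon.
Exactly one fragment in the molecule meets all constraints, giving 1 match.

1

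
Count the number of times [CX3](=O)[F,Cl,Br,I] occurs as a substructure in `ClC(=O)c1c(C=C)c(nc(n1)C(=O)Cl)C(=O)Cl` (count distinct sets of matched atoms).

3

[CX3](=O)[F,Cl,Br,I] is the SMARTS for an acyl halide: a carbonyl carbon bonded to a halogen.
The molecule carries 3 separate instances of an acyl chloride (-C(=O)Cl) meeting every constraint; each maps to a distinct set of atoms, giving 3 matches.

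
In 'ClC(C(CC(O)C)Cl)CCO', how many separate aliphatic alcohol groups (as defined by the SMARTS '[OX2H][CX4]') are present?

[OX2H][CX4] is the SMARTS for an aliphatic alcohol: a hydroxyl oxygen bound to an sp3 (X4) carbon.
The molecule carries 2 separate instances of a hydroxyl group (-OH) meeting every constraint; each maps to a distinct set of atoms, giving 2 matches.

2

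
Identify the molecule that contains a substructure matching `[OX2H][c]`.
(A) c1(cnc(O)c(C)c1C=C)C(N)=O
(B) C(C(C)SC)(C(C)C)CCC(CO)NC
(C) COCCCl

A

[OX2H][c] describes a hydroxyl oxygen attached to an aromatic carbon (a phenol).
(A) contains a hydroxyl group (-OH), which satisfies every atom and bond constraint.
(B) has a hydroxyl group (-OH) but the -OH is on an aliphatic carbon, not an aromatic c.
(C) has a methoxy ether (-OCH3) but the oxygen has H0, not H1.
So the answer is (A).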